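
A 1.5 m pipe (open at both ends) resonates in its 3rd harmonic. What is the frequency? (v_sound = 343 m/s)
fₙ = nv/(2L) = 343 Hz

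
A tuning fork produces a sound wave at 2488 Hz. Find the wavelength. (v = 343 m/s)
λ = v/f = 0.1379 m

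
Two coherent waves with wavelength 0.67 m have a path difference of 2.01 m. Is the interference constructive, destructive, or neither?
constructive — path difference = 3λ, a whole number of wavelengths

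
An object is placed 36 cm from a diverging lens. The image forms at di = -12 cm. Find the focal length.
1/f = 1/do + 1/di → f = -18 cm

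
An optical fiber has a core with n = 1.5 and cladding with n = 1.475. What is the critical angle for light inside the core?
θc = arcsin(n_cladding/n_core) = 79.52°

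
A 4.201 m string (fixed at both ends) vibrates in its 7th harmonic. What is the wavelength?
λₙ = 2L/n = 1.2 m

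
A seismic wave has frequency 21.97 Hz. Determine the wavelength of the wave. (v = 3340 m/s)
λ = v/f = 152 m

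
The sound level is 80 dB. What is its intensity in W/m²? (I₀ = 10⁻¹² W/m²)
I = I₀·10^(β/10) = 1.00 × 10⁻⁴ W/m²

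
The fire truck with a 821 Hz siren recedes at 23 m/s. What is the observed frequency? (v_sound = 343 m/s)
f_obs = f·v/(v + v_s) = 769.4 Hz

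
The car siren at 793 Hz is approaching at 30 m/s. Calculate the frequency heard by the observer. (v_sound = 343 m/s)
f_obs = f·v/(v − v_s) = 869 Hz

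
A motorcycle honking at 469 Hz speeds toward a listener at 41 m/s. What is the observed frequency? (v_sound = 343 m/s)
f_obs = f·v/(v − v_s) = 532.7 Hz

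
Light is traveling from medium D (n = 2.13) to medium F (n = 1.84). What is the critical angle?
θc = arcsin(n₂/n₁) = 59.75°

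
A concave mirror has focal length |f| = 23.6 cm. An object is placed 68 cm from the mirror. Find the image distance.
f = +23.6 cm (concave); 1/di = 1/f − 1/do → di = 36.14 cm (real image, in front of mirror)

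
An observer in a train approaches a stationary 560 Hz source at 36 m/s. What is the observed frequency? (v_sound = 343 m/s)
f_obs = f·(v + v_o)/v = 618.8 Hz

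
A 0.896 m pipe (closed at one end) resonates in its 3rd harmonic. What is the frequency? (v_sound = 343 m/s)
fₙ = nv/(4L) = 287.1 Hz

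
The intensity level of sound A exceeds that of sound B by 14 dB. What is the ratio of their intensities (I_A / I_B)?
I_A/I_B = 10^(Δβ/10) = 25.12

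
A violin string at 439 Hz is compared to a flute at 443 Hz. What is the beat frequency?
4 Hz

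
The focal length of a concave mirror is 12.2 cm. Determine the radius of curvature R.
R = 2|f| = 24.4 cm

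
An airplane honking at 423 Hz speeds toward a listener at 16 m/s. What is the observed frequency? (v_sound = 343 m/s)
f_obs = f·v/(v − v_s) = 443.7 Hz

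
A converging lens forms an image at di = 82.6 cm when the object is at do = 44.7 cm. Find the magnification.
M = −di/do = -1.848 (inverted image)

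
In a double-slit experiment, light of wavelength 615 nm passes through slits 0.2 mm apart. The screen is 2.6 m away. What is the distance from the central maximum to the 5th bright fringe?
y = mλL/d = 39.98 mm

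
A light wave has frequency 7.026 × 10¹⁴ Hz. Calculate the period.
T = 1/f = 1.423 × 10⁻¹⁵ s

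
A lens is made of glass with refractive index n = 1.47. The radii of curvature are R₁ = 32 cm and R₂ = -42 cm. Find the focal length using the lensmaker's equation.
1/f = (n − 1)(1/R₁ − 1/R₂) → f = 38.64 cm (converging lens)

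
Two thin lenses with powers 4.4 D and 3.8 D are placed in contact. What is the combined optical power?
P_total = P₁ + P₂ = 8.2 D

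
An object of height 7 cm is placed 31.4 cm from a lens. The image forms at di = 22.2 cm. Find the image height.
hi = (-di/do) × ho = -4.949 cm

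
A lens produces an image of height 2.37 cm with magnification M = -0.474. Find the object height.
ho = |hi|/|M| = 5 cm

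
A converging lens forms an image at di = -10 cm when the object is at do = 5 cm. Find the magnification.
M = −di/do = 2 (upright image)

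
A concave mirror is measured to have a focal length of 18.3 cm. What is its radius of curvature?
R = 2|f| = 36.6 cm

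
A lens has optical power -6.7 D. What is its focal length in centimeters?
f = 1/P = -14.93 cm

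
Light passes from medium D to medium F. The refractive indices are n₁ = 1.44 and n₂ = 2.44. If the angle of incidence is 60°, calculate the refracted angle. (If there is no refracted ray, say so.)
sin θ₂ = (n₁/n₂)·sin θ₁ = 0.5111 → θ₂ = 30.74°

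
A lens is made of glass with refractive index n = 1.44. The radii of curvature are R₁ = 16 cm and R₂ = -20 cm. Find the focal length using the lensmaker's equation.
1/f = (n − 1)(1/R₁ − 1/R₂) → f = 20.2 cm (converging lens)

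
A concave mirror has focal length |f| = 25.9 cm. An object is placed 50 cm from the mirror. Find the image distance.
f = +25.9 cm (concave); 1/di = 1/f − 1/do → di = 53.73 cm (real image, in front of mirror)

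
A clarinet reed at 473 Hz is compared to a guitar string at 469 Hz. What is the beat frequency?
4 Hz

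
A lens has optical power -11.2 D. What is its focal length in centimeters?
f = 1/P = -8.929 cm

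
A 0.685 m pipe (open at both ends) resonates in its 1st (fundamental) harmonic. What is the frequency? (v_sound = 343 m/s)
fₙ = nv/(2L) = 250.4 Hz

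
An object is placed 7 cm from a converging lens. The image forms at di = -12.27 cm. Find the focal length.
1/f = 1/do + 1/di → f = 16.3 cm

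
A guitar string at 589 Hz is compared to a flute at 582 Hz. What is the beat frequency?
7 Hz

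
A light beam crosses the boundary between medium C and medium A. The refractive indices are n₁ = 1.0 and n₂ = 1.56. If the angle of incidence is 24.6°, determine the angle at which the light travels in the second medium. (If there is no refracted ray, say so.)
sin θ₂ = (n₁/n₂)·sin θ₁ = 0.2668 → θ₂ = 15.48°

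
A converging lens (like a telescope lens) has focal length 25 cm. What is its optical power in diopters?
P = 1/f = 4 D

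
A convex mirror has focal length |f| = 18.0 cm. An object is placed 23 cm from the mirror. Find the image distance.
f = −18.0 cm (convex); 1/di = 1/f − 1/do → di = -10.1 cm (virtual image, behind mirror)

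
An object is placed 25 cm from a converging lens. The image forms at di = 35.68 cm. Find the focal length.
1/f = 1/do + 1/di → f = 14.7 cm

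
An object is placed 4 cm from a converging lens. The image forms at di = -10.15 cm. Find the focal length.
1/f = 1/do + 1/di → f = 6.602 cm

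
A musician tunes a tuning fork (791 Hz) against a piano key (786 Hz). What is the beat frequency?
5 Hz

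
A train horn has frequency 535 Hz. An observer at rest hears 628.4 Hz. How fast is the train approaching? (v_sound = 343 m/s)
v_s = v·(1 − f/f_obs) = 50.98 m/s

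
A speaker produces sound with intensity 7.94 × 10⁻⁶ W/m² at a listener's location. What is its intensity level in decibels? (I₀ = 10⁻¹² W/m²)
β = 10·log₁₀(I/I₀) = 69 dB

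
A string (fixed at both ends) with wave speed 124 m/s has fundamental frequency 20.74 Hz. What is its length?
L = v/(2f₁) = 2.989 m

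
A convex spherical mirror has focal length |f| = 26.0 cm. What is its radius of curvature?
R = 2|f| = 52 cm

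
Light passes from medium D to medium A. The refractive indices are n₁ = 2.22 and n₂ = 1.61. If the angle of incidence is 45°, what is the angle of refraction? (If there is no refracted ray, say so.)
sin θ₂ = (n₁/n₂)·sin θ₁ = 0.975 → θ₂ = 77.17°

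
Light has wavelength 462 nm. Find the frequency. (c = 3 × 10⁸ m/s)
f = c/λ = 6.494 × 10¹⁴ Hz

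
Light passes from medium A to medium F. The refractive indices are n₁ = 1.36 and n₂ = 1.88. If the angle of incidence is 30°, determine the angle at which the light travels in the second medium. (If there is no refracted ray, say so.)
sin θ₂ = (n₁/n₂)·sin θ₁ = 0.3617 → θ₂ = 21.2°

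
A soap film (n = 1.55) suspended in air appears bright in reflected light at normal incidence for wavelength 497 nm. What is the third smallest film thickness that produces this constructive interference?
2nt = (m − ½)λ with m = 3 → t = (m − ½)λ/(2n) = 400.8 nm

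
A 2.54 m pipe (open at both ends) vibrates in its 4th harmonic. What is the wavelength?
λₙ = 2L/n = 1.27 m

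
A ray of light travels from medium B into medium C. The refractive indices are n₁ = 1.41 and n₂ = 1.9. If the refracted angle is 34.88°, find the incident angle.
sin θ₁ = (n₂/n₁)·sin θ₂ → θ₁ = 50.41°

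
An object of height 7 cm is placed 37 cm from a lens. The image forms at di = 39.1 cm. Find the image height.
hi = (-di/do) × ho = -7.397 cm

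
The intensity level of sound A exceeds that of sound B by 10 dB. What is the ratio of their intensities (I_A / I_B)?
I_A/I_B = 10^(Δβ/10) = 10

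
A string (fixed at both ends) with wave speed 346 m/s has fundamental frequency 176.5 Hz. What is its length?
L = v/(2f₁) = 0.9802 m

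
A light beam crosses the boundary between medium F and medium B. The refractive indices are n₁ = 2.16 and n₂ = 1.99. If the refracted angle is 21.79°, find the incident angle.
sin θ₁ = (n₂/n₁)·sin θ₂ → θ₁ = 20°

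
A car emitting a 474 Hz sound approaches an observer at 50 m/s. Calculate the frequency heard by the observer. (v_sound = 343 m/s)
f_obs = f·v/(v − v_s) = 554.9 Hz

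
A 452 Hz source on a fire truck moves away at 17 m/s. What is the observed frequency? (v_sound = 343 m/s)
f_obs = f·v/(v + v_s) = 430.7 Hz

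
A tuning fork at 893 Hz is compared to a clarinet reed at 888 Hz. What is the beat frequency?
5 Hz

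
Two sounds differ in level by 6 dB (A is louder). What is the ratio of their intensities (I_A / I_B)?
I_A/I_B = 10^(Δβ/10) = 3.981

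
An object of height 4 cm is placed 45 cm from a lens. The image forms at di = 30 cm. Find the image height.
hi = (-di/do) × ho = -2.667 cm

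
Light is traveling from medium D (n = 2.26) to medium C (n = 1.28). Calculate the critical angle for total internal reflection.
θc = arcsin(n₂/n₁) = 34.5°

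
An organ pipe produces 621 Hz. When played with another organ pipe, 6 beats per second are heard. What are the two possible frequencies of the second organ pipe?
f₂ = 621 ± 6 Hz → 627 Hz or 615 Hz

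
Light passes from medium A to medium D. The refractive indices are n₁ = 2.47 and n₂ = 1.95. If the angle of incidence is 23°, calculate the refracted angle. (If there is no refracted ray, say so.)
sin θ₂ = (n₁/n₂)·sin θ₁ = 0.4949 → θ₂ = 29.66°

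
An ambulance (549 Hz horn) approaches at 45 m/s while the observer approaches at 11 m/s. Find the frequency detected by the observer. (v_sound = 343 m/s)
f_obs = f·(v + v_o)/(v − v_s) = 652.2 Hz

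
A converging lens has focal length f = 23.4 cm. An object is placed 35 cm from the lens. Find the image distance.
1/di = 1/f − 1/do → di = 70.6 cm (real image)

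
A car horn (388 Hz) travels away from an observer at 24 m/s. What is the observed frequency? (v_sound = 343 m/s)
f_obs = f·v/(v + v_s) = 362.6 Hz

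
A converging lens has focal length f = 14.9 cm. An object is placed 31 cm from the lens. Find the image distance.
1/di = 1/f − 1/do → di = 28.69 cm (real image)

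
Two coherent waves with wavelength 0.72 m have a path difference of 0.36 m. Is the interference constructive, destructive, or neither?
destructive — path difference = 0.5λ, an odd multiple of λ/2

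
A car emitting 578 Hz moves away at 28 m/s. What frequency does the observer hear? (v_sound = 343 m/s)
f_obs = f·v/(v + v_s) = 534.4 Hz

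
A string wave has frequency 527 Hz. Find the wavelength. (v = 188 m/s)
λ = v/f = 0.3567 m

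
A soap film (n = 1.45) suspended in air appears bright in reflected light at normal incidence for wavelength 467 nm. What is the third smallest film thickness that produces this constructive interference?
2nt = (m − ½)λ with m = 3 → t = (m − ½)λ/(2n) = 402.6 nm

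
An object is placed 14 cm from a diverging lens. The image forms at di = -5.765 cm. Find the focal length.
1/f = 1/do + 1/di → f = -9.801 cm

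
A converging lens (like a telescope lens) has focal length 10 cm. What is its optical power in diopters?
P = 1/f = 10 D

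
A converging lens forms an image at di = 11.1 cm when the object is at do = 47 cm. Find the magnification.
M = −di/do = -0.2362 (inverted image)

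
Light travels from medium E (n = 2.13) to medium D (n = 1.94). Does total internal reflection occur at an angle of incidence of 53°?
θc = arcsin(n₂/n₁) = 65.62°; 53° < θc, so no — the ray refracts.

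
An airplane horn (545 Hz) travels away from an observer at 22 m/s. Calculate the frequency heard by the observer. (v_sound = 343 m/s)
f_obs = f·v/(v + v_s) = 512.2 Hz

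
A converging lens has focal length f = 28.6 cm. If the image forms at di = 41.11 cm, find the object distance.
1/do = 1/f − 1/di → do = 93.98 cm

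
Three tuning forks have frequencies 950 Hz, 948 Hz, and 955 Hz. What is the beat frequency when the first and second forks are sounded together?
2 Hz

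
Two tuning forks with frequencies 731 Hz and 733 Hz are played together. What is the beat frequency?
2 Hz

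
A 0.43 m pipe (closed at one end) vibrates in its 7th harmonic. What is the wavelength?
λₙ = 4L/n = 0.2457 m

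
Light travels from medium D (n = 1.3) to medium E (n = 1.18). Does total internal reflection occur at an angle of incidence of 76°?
θc = arcsin(n₂/n₁) = 65.19°; 76° > θc, so yes — total internal reflection.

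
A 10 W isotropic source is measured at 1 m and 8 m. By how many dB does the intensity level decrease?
Δβ = 20·log₁₀(r₂/r₁) = 18.06 dB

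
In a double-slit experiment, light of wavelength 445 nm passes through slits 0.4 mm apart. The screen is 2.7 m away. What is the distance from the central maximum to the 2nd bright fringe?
y = mλL/d = 6.007 mm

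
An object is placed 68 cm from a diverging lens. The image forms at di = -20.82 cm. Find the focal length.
1/f = 1/do + 1/di → f = -30.01 cm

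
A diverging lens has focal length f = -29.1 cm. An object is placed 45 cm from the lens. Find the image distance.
1/di = 1/f − 1/do → di = -17.67 cm (virtual image)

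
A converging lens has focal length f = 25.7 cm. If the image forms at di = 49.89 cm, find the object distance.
1/do = 1/f − 1/di → do = 53 cm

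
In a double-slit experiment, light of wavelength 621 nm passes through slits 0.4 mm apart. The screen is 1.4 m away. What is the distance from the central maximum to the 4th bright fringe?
y = mλL/d = 8.694 mm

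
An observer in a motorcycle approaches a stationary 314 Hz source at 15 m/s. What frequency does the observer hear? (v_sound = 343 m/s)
f_obs = f·(v + v_o)/v = 327.7 Hz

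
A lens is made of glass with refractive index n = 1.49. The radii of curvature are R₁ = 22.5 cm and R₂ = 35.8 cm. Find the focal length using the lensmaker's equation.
1/f = (n − 1)(1/R₁ − 1/R₂) → f = 123.6 cm (converging lens)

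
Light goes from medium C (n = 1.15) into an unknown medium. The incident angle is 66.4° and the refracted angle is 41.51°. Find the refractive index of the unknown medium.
n₂ = n₁·sin θ₁ / sin θ₂ = 1.59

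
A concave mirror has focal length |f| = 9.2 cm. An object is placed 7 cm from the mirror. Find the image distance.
f = +9.2 cm (concave); 1/di = 1/f − 1/do → di = -29.27 cm (virtual image, behind mirror)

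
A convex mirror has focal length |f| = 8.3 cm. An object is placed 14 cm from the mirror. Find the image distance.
f = −8.3 cm (convex); 1/di = 1/f − 1/do → di = -5.211 cm (virtual image, behind mirror)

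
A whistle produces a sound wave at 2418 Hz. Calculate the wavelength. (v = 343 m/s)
λ = v/f = 0.1419 m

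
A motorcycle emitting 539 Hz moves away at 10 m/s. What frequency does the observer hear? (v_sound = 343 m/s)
f_obs = f·v/(v + v_s) = 523.7 Hz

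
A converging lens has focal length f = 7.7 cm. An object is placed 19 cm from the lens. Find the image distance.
1/di = 1/f − 1/do → di = 12.95 cm (real image)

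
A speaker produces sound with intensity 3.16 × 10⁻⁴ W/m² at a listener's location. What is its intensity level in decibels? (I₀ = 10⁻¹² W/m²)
β = 10·log₁₀(I/I₀) = 85 dB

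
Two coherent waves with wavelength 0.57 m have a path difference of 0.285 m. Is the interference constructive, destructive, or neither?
destructive — path difference = 0.5λ, an odd multiple of λ/2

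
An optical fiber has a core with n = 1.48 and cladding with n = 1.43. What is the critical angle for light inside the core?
θc = arcsin(n_cladding/n_core) = 75.06°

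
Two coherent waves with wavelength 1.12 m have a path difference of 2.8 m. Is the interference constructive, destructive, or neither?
destructive — path difference = 2.5λ, an odd multiple of λ/2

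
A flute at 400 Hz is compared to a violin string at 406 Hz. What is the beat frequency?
6 Hz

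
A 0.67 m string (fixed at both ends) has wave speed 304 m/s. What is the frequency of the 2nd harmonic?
fₙ = nv/(2L) = 453.7 Hz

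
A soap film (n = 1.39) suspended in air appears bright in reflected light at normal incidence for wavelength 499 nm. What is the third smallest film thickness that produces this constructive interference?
2nt = (m − ½)λ with m = 3 → t = (m − ½)λ/(2n) = 448.7 nm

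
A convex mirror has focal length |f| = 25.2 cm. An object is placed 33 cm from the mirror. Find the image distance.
f = −25.2 cm (convex); 1/di = 1/f − 1/do → di = -14.29 cm (virtual image, behind mirror)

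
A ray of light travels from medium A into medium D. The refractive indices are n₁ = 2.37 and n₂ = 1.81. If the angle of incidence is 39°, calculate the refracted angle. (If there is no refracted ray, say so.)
sin θ₂ = (n₁/n₂)·sin θ₁ = 0.824 → θ₂ = 55.49°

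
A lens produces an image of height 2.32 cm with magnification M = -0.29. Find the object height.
ho = |hi|/|M| = 8 cm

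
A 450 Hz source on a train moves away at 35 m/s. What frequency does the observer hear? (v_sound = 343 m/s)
f_obs = f·v/(v + v_s) = 408.3 Hz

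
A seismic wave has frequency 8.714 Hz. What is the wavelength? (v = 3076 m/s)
λ = v/f = 353 m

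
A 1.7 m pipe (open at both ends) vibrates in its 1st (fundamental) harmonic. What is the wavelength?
λₙ = 2L/n = 3.4 m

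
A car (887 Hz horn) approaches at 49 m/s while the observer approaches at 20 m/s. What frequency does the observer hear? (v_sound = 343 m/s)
f_obs = f·(v + v_o)/(v − v_s) = 1095 Hz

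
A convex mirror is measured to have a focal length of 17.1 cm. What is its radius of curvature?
R = 2|f| = 34.2 cm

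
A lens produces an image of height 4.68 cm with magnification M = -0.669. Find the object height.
ho = |hi|/|M| = 6.996 cm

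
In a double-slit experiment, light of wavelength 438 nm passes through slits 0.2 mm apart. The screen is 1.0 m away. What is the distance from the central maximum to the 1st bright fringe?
y = mλL/d = 2.19 mm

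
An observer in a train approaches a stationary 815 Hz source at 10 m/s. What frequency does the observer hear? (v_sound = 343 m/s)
f_obs = f·(v + v_o)/v = 838.8 Hz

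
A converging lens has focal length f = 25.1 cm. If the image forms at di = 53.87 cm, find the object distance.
1/do = 1/f − 1/di → do = 47 cm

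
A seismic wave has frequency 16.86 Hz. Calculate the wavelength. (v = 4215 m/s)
λ = v/f = 250 m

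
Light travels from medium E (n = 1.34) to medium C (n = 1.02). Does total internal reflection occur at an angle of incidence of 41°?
θc = arcsin(n₂/n₁) = 49.57°; 41° < θc, so no — the ray refracts.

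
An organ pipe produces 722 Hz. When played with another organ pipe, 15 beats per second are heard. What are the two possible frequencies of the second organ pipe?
f₂ = 722 ± 15 Hz → 737 Hz or 707 Hz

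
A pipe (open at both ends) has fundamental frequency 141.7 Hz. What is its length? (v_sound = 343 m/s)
L = v/(2f₁) = 1.21 m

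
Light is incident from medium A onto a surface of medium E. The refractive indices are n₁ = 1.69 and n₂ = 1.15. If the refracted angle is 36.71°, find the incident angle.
sin θ₁ = (n₂/n₁)·sin θ₂ → θ₁ = 24°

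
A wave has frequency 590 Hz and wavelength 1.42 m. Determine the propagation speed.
v = fλ = 837.8 m/s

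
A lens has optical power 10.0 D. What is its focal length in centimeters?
f = 1/P = 10 cm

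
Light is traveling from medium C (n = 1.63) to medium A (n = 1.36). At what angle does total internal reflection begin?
θc = arcsin(n₂/n₁) = 56.55°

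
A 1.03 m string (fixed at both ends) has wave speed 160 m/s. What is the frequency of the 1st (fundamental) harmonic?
fₙ = nv/(2L) = 77.67 Hz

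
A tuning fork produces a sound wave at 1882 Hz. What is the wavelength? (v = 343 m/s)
λ = v/f = 0.1823 m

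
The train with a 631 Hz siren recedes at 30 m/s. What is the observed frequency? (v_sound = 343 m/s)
f_obs = f·v/(v + v_s) = 580.2 Hz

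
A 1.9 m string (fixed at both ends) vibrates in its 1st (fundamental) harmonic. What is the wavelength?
λₙ = 2L/n = 3.8 m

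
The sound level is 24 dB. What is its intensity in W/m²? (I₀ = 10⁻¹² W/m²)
I = I₀·10^(β/10) = 2.51 × 10⁻¹⁰ W/m²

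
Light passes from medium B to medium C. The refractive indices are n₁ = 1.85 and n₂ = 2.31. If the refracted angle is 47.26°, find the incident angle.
sin θ₁ = (n₂/n₁)·sin θ₂ → θ₁ = 66.5°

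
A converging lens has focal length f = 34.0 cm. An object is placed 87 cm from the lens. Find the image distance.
1/di = 1/f − 1/do → di = 55.81 cm (real image)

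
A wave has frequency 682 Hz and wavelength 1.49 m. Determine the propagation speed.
v = fλ = 1016 m/s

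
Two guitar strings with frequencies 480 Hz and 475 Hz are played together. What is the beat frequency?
5 Hz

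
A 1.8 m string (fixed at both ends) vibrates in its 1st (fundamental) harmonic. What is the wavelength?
λₙ = 2L/n = 3.6 m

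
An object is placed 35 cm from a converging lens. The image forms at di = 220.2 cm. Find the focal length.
1/f = 1/do + 1/di → f = 30.2 cm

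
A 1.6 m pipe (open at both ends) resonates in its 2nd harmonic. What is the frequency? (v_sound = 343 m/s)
fₙ = nv/(2L) = 214.4 Hz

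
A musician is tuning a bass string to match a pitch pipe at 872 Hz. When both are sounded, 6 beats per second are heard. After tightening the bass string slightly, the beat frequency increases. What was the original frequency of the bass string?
878 Hz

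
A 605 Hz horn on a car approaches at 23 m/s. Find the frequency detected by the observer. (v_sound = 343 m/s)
f_obs = f·v/(v − v_s) = 648.5 Hz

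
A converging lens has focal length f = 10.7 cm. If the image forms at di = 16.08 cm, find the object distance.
1/do = 1/f − 1/di → do = 31.98 cm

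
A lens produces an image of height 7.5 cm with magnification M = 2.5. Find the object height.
ho = |hi|/|M| = 3 cm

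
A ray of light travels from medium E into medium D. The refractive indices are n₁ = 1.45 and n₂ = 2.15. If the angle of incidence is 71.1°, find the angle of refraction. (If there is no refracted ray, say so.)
sin θ₂ = (n₁/n₂)·sin θ₁ = 0.6381 → θ₂ = 39.65°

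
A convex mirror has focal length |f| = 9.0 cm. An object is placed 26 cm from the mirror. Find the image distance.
f = −9.0 cm (convex); 1/di = 1/f − 1/do → di = -6.686 cm (virtual image, behind mirror)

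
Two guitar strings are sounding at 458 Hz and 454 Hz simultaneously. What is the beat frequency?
4 Hz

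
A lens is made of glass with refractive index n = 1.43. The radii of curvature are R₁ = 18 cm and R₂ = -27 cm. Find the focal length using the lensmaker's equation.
1/f = (n − 1)(1/R₁ − 1/R₂) → f = 25.12 cm (converging lens)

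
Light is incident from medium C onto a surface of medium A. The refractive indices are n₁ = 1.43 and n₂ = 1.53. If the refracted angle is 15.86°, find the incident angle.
sin θ₁ = (n₂/n₁)·sin θ₂ → θ₁ = 17°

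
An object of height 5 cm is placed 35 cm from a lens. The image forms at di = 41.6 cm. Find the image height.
hi = (-di/do) × ho = -5.943 cm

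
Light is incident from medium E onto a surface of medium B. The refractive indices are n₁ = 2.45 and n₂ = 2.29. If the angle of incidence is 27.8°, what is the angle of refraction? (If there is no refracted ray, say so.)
sin θ₂ = (n₁/n₂)·sin θ₁ = 0.499 → θ₂ = 29.93°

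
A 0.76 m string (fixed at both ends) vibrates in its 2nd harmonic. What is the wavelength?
λₙ = 2L/n = 0.76 m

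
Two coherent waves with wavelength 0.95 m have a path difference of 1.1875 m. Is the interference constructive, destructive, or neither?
neither (partial) — path difference = 1.25λ, neither a whole number of wavelengths nor an odd multiple of λ/2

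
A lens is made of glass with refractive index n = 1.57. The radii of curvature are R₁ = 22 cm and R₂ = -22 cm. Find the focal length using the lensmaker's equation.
1/f = (n − 1)(1/R₁ − 1/R₂) → f = 19.3 cm (converging lens)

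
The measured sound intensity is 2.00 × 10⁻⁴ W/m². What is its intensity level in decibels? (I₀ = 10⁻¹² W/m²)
β = 10·log₁₀(I/I₀) = 83.01 dB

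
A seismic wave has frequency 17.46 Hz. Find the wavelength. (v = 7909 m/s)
λ = v/f = 453 m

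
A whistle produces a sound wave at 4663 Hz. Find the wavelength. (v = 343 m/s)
λ = v/f = 0.07356 m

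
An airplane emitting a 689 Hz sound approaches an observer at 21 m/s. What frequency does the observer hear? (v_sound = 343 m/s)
f_obs = f·v/(v − v_s) = 733.9 Hz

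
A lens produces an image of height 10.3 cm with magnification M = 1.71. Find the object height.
ho = |hi|/|M| = 6.023 cm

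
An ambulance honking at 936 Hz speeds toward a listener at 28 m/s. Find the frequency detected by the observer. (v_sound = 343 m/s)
f_obs = f·v/(v − v_s) = 1019 Hz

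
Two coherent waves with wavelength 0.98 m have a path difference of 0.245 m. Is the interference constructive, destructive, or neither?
neither (partial) — path difference = 0.25λ, neither a whole number of wavelengths nor an odd multiple of λ/2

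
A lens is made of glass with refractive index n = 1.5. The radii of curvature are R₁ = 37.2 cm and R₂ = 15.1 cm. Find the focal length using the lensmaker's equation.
1/f = (n − 1)(1/R₁ − 1/R₂) → f = -50.83 cm (diverging lens)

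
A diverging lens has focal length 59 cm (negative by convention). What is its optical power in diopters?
P = 1/f = -1.695 D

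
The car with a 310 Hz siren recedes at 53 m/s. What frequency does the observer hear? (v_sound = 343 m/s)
f_obs = f·v/(v + v_s) = 268.5 Hz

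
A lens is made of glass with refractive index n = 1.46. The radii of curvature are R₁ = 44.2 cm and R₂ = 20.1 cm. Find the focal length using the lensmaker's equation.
1/f = (n − 1)(1/R₁ − 1/R₂) → f = -80.14 cm (diverging lens)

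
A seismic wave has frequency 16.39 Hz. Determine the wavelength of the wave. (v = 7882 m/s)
λ = v/f = 480.9 m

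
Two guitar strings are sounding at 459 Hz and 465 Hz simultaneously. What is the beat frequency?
6 Hz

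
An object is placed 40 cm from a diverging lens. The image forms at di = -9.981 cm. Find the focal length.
1/f = 1/do + 1/di → f = -13.3 cm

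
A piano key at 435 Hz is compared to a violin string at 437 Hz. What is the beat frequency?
2 Hz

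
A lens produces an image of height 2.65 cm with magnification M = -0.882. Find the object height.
ho = |hi|/|M| = 3.005 cm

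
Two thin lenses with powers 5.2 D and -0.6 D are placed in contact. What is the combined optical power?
P_total = P₁ + P₂ = 4.6 D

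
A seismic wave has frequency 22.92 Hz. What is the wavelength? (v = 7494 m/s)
λ = v/f = 327 m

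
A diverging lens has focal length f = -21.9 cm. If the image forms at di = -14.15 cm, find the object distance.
1/do = 1/f − 1/di → do = 39.99 cm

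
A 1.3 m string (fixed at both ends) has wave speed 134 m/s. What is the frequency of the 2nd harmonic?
fₙ = nv/(2L) = 103.1 Hz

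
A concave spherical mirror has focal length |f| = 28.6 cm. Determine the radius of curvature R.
R = 2|f| = 57.2 cm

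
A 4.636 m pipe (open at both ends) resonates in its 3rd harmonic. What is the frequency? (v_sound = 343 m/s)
fₙ = nv/(2L) = 111 Hz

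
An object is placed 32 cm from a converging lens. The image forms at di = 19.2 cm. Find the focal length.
1/f = 1/do + 1/di → f = 12 cm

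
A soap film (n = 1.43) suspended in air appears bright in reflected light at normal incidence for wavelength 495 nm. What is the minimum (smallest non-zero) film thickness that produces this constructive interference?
2nt = (m − ½)λ with m = 1 → t = (m − ½)λ/(2n) = 86.54 nm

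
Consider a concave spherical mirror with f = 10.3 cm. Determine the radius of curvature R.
R = 2|f| = 20.6 cm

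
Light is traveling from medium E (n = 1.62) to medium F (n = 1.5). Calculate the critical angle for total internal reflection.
θc = arcsin(n₂/n₁) = 67.81°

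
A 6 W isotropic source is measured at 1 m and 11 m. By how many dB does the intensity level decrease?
Δβ = 20·log₁₀(r₂/r₁) = 20.83 dB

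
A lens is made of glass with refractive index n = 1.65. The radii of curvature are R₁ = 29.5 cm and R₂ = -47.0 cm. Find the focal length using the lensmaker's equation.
1/f = (n − 1)(1/R₁ − 1/R₂) → f = 27.88 cm (converging lens)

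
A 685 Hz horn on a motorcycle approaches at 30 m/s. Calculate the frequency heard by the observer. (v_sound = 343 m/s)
f_obs = f·v/(v − v_s) = 750.7 Hz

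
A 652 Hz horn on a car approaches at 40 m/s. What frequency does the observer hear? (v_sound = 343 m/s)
f_obs = f·v/(v − v_s) = 738.1 Hz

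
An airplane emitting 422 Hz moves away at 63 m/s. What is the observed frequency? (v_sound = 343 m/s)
f_obs = f·v/(v + v_s) = 356.5 Hz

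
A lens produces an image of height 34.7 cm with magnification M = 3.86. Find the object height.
ho = |hi|/|M| = 8.99 cm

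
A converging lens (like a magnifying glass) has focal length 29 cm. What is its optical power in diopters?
P = 1/f = 3.448 D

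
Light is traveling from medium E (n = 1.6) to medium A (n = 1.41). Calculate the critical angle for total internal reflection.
θc = arcsin(n₂/n₁) = 61.79°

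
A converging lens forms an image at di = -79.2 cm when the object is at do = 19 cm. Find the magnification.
M = −di/do = 4.168 (upright image)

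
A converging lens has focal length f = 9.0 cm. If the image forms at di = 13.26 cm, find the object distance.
1/do = 1/f − 1/di → do = 28.01 cm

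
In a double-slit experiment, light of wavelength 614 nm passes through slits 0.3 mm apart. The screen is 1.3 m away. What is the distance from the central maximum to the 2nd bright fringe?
y = mλL/d = 5.321 mm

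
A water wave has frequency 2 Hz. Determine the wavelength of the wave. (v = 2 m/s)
λ = v/f = 1 m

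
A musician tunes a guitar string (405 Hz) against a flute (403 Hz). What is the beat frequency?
2 Hz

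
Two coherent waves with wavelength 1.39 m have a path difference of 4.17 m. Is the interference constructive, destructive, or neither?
constructive — path difference = 3λ, a whole number of wavelengths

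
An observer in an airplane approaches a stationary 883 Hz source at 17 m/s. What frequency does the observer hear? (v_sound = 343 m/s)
f_obs = f·(v + v_o)/v = 926.8 Hz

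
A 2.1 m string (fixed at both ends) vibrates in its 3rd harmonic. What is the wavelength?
λₙ = 2L/n = 1.4 m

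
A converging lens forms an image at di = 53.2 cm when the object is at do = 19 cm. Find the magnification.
M = −di/do = -2.8 (inverted image)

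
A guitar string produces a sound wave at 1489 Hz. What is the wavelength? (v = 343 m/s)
λ = v/f = 0.2304 m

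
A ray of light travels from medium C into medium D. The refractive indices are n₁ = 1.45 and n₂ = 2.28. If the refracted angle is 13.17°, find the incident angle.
sin θ₁ = (n₂/n₁)·sin θ₂ → θ₁ = 20.99°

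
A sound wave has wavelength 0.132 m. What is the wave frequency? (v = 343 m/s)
f = v/λ = 2598 Hz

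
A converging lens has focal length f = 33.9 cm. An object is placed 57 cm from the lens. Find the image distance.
1/di = 1/f − 1/do → di = 83.65 cm (real image)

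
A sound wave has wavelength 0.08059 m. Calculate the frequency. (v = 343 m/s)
f = v/λ = 4256 Hz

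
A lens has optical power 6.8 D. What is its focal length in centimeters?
f = 1/P = 14.71 cm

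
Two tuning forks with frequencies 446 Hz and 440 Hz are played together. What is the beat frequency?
6 Hz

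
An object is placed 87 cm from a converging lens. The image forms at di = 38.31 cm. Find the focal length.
1/f = 1/do + 1/di → f = 26.6 cm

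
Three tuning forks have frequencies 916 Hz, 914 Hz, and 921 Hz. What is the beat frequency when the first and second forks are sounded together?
2 Hz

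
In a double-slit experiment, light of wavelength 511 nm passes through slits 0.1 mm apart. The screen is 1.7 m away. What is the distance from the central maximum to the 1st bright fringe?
y = mλL/d = 8.687 mm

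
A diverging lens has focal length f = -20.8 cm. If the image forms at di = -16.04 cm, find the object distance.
1/do = 1/f − 1/di → do = 70.09 cm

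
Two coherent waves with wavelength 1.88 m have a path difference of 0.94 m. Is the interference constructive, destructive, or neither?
destructive — path difference = 0.5λ, an odd multiple of λ/2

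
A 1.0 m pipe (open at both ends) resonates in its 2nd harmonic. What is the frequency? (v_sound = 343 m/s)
fₙ = nv/(2L) = 343 Hz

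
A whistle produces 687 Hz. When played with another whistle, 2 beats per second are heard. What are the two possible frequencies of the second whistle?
f₂ = 687 ± 2 Hz → 689 Hz or 685 Hz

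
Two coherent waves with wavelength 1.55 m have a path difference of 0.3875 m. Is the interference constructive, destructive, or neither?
neither (partial) — path difference = 0.25λ, neither a whole number of wavelengths nor an odd multiple of λ/2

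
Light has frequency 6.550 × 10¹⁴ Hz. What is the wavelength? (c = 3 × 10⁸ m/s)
λ = c/f = 458 nm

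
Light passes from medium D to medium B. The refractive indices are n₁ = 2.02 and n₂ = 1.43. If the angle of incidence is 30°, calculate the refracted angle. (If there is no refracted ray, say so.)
sin θ₂ = (n₁/n₂)·sin θ₁ = 0.7063 → θ₂ = 44.93°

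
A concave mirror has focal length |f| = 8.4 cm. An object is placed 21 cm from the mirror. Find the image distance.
f = +8.4 cm (concave); 1/di = 1/f − 1/do → di = 14 cm (real image, in front of mirror)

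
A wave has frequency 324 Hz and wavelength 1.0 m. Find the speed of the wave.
v = fλ = 324 m/s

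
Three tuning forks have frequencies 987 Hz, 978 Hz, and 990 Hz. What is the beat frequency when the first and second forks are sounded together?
9 Hz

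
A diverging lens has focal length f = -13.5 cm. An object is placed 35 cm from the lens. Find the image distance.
1/di = 1/f − 1/do → di = -9.742 cm (virtual image)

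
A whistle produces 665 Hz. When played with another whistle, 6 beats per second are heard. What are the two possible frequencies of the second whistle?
f₂ = 665 ± 6 Hz → 671 Hz or 659 Hz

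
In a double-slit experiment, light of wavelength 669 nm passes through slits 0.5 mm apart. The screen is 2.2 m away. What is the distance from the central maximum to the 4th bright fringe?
y = mλL/d = 11.77 mm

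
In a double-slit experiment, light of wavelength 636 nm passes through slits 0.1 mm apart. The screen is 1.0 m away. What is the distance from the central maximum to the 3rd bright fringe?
y = mλL/d = 19.08 mm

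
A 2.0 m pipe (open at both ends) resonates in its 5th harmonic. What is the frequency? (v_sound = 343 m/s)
fₙ = nv/(2L) = 428.8 Hz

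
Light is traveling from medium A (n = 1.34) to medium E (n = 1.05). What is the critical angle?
θc = arcsin(n₂/n₁) = 51.59°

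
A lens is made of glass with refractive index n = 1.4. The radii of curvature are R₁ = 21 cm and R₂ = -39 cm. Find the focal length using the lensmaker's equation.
1/f = (n − 1)(1/R₁ − 1/R₂) → f = 34.13 cm (converging lens)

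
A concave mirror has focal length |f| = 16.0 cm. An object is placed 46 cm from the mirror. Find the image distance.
f = +16.0 cm (concave); 1/di = 1/f − 1/do → di = 24.53 cm (real image, in front of mirror)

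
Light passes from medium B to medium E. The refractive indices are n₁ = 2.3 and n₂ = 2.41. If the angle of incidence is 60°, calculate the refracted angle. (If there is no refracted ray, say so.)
sin θ₂ = (n₁/n₂)·sin θ₁ = 0.8265 → θ₂ = 55.74°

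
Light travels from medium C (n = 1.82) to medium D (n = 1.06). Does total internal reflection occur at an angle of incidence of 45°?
θc = arcsin(n₂/n₁) = 35.62°; 45° > θc, so yes — total internal reflection.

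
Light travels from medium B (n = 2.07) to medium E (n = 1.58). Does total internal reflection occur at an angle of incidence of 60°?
θc = arcsin(n₂/n₁) = 49.75°; 60° > θc, so yes — total internal reflection.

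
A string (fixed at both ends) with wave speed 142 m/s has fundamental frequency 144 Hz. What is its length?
L = v/(2f₁) = 0.4931 m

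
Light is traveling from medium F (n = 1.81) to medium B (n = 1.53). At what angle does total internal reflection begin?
θc = arcsin(n₂/n₁) = 57.7°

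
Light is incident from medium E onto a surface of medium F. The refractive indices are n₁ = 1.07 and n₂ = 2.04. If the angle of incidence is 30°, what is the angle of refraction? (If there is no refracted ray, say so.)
sin θ₂ = (n₁/n₂)·sin θ₁ = 0.2623 → θ₂ = 15.2°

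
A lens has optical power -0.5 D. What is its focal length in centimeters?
f = 1/P = -200 cm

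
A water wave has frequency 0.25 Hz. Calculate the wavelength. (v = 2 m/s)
λ = v/f = 8 m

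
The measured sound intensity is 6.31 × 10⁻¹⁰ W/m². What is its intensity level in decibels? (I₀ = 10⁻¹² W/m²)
β = 10·log₁₀(I/I₀) = 28 dB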